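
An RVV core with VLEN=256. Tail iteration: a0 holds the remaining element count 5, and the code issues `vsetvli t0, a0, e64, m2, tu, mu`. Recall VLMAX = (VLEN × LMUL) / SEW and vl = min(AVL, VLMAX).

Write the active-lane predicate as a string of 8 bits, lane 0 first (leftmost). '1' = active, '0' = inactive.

VLMAX = (256 × 2) / 64 = 8 lanes
AVL=5 ≤ VLMAX=8, so vl = 5
bits (lane 0 leftmost): 11111000

predicate = 11111000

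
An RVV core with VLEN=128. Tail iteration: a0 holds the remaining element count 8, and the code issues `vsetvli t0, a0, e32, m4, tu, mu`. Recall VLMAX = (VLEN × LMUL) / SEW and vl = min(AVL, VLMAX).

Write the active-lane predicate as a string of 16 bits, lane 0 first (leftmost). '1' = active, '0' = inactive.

predicate = 1111111100000000

VLMAX = VLEN×LMUL/SEW = 128×4/32 = 16
vl = min(AVL, VLMAX) = min(8, 16) = 8
bits (lane 0 leftmost): 1111111100000000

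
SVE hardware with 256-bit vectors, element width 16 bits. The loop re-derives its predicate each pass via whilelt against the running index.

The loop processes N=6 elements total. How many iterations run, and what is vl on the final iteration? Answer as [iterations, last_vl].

register lanes = 256/16 = 16
6 elements at 16/iter → 1 passes, remainder 6 on the last

[iterations, last_vl] = [1, 6]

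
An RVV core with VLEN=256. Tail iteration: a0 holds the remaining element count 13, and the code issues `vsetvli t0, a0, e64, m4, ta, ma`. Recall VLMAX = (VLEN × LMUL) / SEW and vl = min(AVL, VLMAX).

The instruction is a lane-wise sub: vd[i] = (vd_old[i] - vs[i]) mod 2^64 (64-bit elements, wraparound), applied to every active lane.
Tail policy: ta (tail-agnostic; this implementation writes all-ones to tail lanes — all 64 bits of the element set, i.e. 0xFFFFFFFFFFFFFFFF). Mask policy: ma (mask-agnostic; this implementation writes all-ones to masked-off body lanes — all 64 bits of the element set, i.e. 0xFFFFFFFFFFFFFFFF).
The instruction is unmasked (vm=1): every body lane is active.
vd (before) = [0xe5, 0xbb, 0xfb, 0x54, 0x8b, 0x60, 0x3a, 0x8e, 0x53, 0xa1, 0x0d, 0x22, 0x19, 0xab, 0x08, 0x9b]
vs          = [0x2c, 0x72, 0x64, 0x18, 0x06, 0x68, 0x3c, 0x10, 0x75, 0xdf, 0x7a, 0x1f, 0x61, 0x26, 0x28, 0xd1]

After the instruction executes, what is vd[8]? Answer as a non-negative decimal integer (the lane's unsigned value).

VLMAX = VLEN×LMUL/SEW = 256×4/64 = 16
vl ← min(13, 16) = 13
vd[0] sub(0xe5,0x2c) -> 0xb9
vd[1] sub(0xbb,0x72) -> 0x49
vd[2] sub(0xfb,0x64) -> 0x97
vd[3] sub(0x54,0x18) -> 0x3c
vd[4] sub(0x8b,0x06) -> 0x85
vd[5] sub(0x60,0x68) -> 0xfffffffffffffff8
vd[6] sub(0x3a,0x3c) -> 0xfffffffffffffffe
vd[7] sub(0x8e,0x10) -> 0x7e
vd[8] sub(0x53,0x75) -> 0xffffffffffffffde
vd[9] sub(0xa1,0xdf) -> 0xffffffffffffffc2
vd[10] sub(0x0d,0x7a) -> 0xffffffffffffff93
vd[11] sub(0x22,0x1f) -> 0x03
vd[12] sub(0x19,0x61) -> 0xffffffffffffffb8
vd[13] tail/ones -> 0xffffffffffffffff
vd[14] tail/ones -> 0xffffffffffffffff
vd[15] tail/ones -> 0xffffffffffffffff

vd[8] = 18446744073709551582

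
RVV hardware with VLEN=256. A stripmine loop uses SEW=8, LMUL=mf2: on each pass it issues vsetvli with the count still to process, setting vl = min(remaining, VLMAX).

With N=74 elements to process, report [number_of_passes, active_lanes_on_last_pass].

[iterations, last_vl] = [5, 10]

VLMAX = (256 × 1/2) / 8 = 16 lanes
74 elements at 16/iter → 5 passes, remainder 10 on the last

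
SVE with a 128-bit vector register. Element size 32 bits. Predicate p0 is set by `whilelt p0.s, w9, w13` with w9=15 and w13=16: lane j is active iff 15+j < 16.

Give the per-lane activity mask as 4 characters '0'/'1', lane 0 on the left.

predicate = 1000

128-bit reg / 32-bit elem → 4 lanes
p0[j] = (15+j < 16); true for j=0..0 → 1 lanes set
bits (lane 0 leftmost): 1000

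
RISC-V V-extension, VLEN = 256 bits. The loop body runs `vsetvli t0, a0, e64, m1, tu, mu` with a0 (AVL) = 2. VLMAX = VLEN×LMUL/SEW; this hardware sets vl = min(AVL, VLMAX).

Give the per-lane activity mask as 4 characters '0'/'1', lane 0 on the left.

VLMAX = VLEN×LMUL/SEW = 256×1/64 = 4
vl = min(AVL, VLMAX) = min(2, 4) = 2
bits (lane 0 leftmost): 1100

predicate = 1100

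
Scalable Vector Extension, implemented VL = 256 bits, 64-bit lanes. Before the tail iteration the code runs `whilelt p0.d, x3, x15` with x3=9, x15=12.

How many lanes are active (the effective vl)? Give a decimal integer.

vl = 3

register lanes = 256/64 = 4
active while 9+j < 12, i.e. j ∈ [0,3) capped at 4 ⇒ 3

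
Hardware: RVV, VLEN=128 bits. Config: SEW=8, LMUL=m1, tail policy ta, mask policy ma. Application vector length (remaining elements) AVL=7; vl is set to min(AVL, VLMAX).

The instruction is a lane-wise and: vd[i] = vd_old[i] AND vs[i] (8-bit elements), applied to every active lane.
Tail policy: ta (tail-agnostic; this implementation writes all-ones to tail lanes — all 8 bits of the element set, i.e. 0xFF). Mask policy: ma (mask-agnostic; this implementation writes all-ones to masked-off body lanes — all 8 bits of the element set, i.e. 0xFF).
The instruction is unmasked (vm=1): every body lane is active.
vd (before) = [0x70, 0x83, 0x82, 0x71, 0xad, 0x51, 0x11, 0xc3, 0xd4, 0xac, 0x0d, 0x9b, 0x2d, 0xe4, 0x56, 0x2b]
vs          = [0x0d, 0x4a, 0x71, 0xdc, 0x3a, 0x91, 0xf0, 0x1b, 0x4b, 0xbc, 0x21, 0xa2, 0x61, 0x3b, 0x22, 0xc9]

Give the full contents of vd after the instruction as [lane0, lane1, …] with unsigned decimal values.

vd = [0, 2, 0, 80, 40, 17, 16, 255, 255, 255, 255, 255, 255, 255, 255, 255]

lanes per group: 128·1/8 = 16
vl ← min(7, 16) = 7
[0] and(0x70,0x0d) = 0x00
[1] and(0x83,0x4a) = 0x02
[2] and(0x82,0x71) = 0x00
[3] and(0x71,0xdc) = 0x50
[4] and(0xad,0x3a) = 0x28
[5] and(0x51,0x91) = 0x11
[6] and(0x11,0xf0) = 0x10
[7] tail/ones = 0xff
[8] tail/ones = 0xff
[9] tail/ones = 0xff
[10] tail/ones = 0xff
[11] tail/ones = 0xff
[12] tail/ones = 0xff
[13] tail/ones = 0xff
[14] tail/ones = 0xff
[15] tail/ones = 0xff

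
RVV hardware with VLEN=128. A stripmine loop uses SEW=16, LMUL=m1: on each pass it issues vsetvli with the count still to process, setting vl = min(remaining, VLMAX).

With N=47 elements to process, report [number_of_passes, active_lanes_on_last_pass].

lanes per group: 128·1/16 = 8
iterations = ceil(47/8) = 6; final-pass vl = 7

[iterations, last_vl] = [6, 7]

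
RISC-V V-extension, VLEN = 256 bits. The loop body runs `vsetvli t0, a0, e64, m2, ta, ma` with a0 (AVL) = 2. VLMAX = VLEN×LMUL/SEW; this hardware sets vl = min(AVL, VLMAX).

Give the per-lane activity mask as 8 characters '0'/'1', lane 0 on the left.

predicate = 11000000

VLMAX = (256 × 2) / 64 = 8 lanes
vl = min(AVL, VLMAX) = min(2, 8) = 2
bits (lane 0 leftmost): 11000000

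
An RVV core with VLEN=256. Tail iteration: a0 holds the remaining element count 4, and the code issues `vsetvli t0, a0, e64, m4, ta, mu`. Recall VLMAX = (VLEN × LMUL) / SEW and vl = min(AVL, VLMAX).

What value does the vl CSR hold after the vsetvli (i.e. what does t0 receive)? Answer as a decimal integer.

vl = 4

lanes per group: 256·4/64 = 16
vl ← min(4, 16) = 4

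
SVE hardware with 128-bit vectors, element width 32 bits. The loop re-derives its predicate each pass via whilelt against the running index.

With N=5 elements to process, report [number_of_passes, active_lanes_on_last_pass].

[iterations, last_vl] = [2, 1]

128-bit reg / 32-bit elem → 4 lanes
5 elements at 4/iter → 2 passes, remainder 1 on the last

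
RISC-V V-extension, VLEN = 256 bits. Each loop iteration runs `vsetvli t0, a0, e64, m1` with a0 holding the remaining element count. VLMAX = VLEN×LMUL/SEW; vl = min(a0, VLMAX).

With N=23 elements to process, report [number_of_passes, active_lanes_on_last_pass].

VLMAX = VLEN×LMUL/SEW = 256×1/64 = 4
N=23: ⌈23/4⌉ = 6 iters; last vl = 23 − 5×4 = 3

[iterations, last_vl] = [6, 3]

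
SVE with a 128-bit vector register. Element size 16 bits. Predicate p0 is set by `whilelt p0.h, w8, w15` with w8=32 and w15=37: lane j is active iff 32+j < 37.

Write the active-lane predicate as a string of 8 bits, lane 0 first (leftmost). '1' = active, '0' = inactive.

lane count: 128 div 16 = 8
p0[j] = (32+j < 37); true for j=0..4 → 5 lanes set
bits (lane 0 leftmost): 11111000

predicate = 11111000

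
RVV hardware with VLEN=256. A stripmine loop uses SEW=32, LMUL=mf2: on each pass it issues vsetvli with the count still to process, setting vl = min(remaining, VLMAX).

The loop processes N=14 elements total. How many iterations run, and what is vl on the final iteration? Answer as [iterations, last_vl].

VLMAX = VLEN×LMUL/SEW = 256×1/2/32 = 4
N=14: ⌈14/4⌉ = 4 iters; last vl = 14 − 3×4 = 2

[iterations, last_vl] = [4, 2]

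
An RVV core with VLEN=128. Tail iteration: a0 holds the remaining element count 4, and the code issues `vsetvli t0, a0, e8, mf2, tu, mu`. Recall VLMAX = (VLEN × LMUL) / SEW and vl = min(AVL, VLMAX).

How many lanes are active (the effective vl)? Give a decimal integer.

lanes per group: 128·1/2/8 = 8
vl = min(AVL, VLMAX) = min(4, 8) = 4

vl = 4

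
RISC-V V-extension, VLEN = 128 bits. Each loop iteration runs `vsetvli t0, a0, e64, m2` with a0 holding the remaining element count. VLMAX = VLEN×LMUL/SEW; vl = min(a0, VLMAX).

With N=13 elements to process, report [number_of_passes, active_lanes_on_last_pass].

lanes per group: 128·2/64 = 4
iterations = ceil(13/4) = 4; final-pass vl = 1

[iterations, last_vl] = [4, 1]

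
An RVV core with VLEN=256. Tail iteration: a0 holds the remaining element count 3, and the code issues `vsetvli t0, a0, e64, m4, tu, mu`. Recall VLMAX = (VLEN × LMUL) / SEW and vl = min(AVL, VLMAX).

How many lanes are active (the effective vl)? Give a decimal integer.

vl = 3

VLMAX = (256 × 4) / 64 = 16 lanes
vl = min(AVL, VLMAX) = min(3, 16) = 3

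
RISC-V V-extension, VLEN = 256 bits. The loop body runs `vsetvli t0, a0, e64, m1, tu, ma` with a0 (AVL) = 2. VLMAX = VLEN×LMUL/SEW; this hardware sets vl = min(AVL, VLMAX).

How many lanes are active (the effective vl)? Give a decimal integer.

vl = 2

VLMAX = VLEN×LMUL/SEW = 256×1/64 = 4
AVL=2 ≤ VLMAX=4, so vl = 2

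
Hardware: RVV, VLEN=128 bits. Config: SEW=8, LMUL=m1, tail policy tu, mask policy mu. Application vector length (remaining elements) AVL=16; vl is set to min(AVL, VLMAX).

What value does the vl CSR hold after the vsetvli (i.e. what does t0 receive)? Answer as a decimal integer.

lanes per group: 128·1/8 = 16
vl = min(AVL, VLMAX) = min(16, 16) = 16

vl = 16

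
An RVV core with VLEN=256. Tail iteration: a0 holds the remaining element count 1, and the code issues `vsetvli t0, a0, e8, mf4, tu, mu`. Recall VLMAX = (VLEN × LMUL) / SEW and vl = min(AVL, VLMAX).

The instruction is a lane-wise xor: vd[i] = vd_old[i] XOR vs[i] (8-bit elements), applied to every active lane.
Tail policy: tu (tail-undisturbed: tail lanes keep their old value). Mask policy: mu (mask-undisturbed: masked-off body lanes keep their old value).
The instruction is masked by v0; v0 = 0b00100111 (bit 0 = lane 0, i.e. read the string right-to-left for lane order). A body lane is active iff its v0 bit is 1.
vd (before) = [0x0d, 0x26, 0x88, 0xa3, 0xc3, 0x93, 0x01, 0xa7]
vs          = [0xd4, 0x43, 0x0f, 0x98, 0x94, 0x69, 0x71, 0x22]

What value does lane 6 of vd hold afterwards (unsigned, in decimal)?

vd[6] = 1

lanes per group: 256·1/4/8 = 8
vl = min(AVL, VLMAX) = min(1, 8) = 1
  i=0: xor(0x0d,0xd4) → 217
  i=1: tail/keep → 38
  i=2: tail/keep → 136
  i=3: tail/keep → 163
  i=4: tail/keep → 195
  i=5: tail/keep → 147
  i=6: tail/keep → 1
  i=7: tail/keep → 167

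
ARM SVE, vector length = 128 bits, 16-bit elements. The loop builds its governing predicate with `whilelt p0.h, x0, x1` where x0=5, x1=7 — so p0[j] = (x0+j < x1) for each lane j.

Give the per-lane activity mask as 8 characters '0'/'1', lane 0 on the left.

predicate = 11000000

register lanes = 128/16 = 8
whilelt: lane j active iff 5+j < 7 → j < 2 → 2 active
bits (lane 0 leftmost): 11000000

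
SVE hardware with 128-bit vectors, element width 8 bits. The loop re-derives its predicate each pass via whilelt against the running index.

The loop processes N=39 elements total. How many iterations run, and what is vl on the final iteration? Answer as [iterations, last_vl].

[iterations, last_vl] = [3, 7]

register lanes = 128/8 = 16
39 elements at 16/iter → 3 passes, remainder 7 on the last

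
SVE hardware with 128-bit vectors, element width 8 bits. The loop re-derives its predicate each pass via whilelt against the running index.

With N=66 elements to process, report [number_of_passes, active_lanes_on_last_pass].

128-bit reg / 8-bit elem → 16 lanes
N=66: ⌈66/16⌉ = 5 iters; last vl = 66 − 4×16 = 2

[iterations, last_vl] = [5, 2]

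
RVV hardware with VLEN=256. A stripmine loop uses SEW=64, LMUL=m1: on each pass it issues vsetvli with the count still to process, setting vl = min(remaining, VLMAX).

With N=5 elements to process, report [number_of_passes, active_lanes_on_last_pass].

lanes per group: 256·1/64 = 4
5 elements at 4/iter → 2 passes, remainder 1 on the last

[iterations, last_vl] = [2, 1]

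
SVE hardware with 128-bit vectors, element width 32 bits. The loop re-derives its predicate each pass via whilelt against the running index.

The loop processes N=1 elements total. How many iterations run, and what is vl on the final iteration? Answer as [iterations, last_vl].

[iterations, last_vl] = [1, 1]

register lanes = 128/32 = 4
iterations = ceil(1/4) = 1; final-pass vl = 1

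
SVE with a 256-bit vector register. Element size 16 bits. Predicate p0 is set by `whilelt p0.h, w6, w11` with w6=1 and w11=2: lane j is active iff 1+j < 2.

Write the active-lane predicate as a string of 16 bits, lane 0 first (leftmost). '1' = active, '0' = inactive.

predicate = 1000000000000000

256-bit reg / 16-bit elem → 16 lanes
active while 1+j < 2, i.e. j ∈ [0,1) capped at 16 ⇒ 1
bits (lane 0 leftmost): 1000000000000000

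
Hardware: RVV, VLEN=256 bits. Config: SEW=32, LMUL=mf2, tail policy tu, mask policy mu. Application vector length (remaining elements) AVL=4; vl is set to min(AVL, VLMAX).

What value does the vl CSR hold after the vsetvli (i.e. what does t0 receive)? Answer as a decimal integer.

VLMAX = (256 × 1/2) / 32 = 4 lanes
vl = min(AVL, VLMAX) = min(4, 4) = 4

vl = 4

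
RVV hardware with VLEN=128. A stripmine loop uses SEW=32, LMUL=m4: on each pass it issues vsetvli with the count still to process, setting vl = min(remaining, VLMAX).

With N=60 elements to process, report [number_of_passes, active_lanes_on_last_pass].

[iterations, last_vl] = [4, 12]

VLMAX = (128 × 4) / 32 = 16 lanes
iterations = ceil(60/16) = 4; final-pass vl = 12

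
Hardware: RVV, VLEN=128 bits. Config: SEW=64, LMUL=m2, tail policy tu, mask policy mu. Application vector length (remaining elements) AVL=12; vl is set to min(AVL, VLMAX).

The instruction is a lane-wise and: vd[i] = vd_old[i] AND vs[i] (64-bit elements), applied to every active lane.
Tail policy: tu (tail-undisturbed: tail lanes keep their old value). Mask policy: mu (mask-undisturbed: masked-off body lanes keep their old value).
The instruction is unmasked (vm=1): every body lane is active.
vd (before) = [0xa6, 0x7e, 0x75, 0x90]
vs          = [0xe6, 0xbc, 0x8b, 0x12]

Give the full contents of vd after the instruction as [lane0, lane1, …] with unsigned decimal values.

vd = [166, 60, 1, 16]

lanes per group: 128·2/64 = 4
AVL=12 > VLMAX=4, so vl = 4
lane  0: and(0xa6,0xe6) ⇒ 0xa6
lane  1: and(0x7e,0xbc) ⇒ 0x3c
lane  2: and(0x75,0x8b) ⇒ 0x01
lane  3: and(0x90,0x12) ⇒ 0x10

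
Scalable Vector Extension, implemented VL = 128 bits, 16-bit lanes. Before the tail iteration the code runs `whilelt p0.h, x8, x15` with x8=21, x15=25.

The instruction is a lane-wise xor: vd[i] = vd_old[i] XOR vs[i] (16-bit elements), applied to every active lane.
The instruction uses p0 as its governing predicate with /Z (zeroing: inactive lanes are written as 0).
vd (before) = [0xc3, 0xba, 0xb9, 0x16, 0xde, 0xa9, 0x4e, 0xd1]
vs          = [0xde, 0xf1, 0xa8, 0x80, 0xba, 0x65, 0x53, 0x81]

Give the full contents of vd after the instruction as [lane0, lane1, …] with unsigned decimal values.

vd = [29, 75, 17, 150, 0, 0, 0, 0]

lane count: 128 div 16 = 8
p0[j] = (21+j < 25); true for j=0..3 → 4 lanes set
lane  0: xor(0xc3,0xde) ⇒ 0x1d
lane  1: xor(0xba,0xf1) ⇒ 0x4b
lane  2: xor(0xb9,0xa8) ⇒ 0x11
lane  3: xor(0x16,0x80) ⇒ 0x96
lane  4: tail/zero ⇒ 0x00
lane  5: tail/zero ⇒ 0x00
lane  6: tail/zero ⇒ 0x00
lane  7: tail/zero ⇒ 0x00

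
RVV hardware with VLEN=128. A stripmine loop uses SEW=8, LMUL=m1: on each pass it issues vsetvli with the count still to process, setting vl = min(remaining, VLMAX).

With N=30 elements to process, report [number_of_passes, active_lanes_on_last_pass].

[iterations, last_vl] = [2, 14]

lanes per group: 128·1/8 = 16
N=30: ⌈30/16⌉ = 2 iters; last vl = 30 − 1×16 = 14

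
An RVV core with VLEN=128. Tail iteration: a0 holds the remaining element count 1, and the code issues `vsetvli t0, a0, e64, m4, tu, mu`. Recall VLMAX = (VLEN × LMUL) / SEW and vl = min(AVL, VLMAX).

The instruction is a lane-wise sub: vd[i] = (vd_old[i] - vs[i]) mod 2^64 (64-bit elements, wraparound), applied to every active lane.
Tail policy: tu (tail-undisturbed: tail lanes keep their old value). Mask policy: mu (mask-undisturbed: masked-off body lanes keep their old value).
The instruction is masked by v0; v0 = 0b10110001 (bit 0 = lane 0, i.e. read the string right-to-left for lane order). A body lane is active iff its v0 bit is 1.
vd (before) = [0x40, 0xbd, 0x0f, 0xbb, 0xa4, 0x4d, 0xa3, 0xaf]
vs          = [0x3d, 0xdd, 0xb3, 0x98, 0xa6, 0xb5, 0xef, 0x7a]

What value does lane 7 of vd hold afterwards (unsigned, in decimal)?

vd[7] = 175

lanes per group: 128·4/64 = 8
vl ← min(1, 8) = 1
[0] sub(0x40,0x3d) = 0x03
[1] tail/keep = 0xbd
[2] tail/keep = 0x0f
[3] tail/keep = 0xbb
[4] tail/keep = 0xa4
[5] tail/keep = 0x4d
[6] tail/keep = 0xa3
[7] tail/keep = 0xaf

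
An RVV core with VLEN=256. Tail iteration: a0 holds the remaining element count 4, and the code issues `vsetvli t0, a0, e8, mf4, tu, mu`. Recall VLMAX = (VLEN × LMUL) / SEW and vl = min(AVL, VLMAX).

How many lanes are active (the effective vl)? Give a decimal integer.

VLMAX = (256 × 1/4) / 8 = 8 lanes
vl = min(AVL, VLMAX) = min(4, 8) = 4

vl = 4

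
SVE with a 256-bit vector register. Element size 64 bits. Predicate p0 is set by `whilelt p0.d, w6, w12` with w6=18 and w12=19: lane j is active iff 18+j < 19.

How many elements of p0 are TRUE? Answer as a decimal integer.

vl = 1

lane count: 256 div 64 = 4
active while 18+j < 19, i.e. j ∈ [0,1) capped at 4 ⇒ 1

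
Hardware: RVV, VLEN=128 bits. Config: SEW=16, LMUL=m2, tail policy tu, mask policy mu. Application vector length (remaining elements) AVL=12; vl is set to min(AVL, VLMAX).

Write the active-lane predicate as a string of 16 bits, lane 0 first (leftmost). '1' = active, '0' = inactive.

predicate = 1111111111110000

lanes per group: 128·2/16 = 16
vl = min(AVL, VLMAX) = min(12, 16) = 12
bits (lane 0 leftmost): 1111111111110000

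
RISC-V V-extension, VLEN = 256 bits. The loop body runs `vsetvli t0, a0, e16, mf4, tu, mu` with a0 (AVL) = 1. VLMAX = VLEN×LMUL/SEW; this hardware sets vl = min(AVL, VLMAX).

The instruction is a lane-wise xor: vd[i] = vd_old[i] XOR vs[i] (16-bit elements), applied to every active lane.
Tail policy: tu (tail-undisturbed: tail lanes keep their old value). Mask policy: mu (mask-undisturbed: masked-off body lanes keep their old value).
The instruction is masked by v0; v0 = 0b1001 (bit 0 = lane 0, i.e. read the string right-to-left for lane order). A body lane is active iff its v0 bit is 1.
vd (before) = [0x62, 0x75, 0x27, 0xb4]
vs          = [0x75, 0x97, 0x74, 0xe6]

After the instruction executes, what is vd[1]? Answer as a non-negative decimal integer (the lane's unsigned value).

lanes per group: 256·1/4/16 = 4
vl ← min(1, 4) = 1
[0] xor(0x62,0x75) = 0x17
[1] tail/keep = 0x75
[2] tail/keep = 0x27
[3] tail/keep = 0xb4

vd[1] = 117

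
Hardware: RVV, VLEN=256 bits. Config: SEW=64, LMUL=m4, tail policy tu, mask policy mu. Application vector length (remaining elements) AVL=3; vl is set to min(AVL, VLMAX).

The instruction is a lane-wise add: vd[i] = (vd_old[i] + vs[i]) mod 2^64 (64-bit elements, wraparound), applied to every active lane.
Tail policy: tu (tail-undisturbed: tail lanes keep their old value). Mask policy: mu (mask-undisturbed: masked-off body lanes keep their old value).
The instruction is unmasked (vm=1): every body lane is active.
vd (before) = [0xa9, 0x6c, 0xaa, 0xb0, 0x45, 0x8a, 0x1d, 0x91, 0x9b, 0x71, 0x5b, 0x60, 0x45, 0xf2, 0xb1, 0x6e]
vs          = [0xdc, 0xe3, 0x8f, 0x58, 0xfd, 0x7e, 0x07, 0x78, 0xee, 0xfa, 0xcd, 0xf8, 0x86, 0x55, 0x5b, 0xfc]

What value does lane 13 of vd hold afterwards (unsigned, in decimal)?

vd[13] = 242

VLMAX = (256 × 4) / 64 = 16 lanes
vl = min(AVL, VLMAX) = min(3, 16) = 3
lane  0: add(0xa9,0xdc) ⇒ 0x185
lane  1: add(0x6c,0xe3) ⇒ 0x14f
lane  2: add(0xaa,0x8f) ⇒ 0x139
lane  3: tail/keep ⇒ 0xb0
lane  4: tail/keep ⇒ 0x45
lane  5: tail/keep ⇒ 0x8a
lane  6: tail/keep ⇒ 0x1d
lane  7: tail/keep ⇒ 0x91
lane  8: tail/keep ⇒ 0x9b
lane  9: tail/keep ⇒ 0x71
lane 10: tail/keep ⇒ 0x5b
lane 11: tail/keep ⇒ 0x60
lane 12: tail/keep ⇒ 0x45
lane 13: tail/keep ⇒ 0xf2
lane 14: tail/keep ⇒ 0xb1
lane 15: tail/keep ⇒ 0x6e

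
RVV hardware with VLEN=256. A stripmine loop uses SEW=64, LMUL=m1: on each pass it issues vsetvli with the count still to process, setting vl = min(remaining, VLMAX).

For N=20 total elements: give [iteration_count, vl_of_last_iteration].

VLMAX = (256 × 1) / 64 = 4 lanes
N=20: ⌈20/4⌉ = 5 iters; last vl = 20 − 4×4 = 4

[iterations, last_vl] = [5, 4]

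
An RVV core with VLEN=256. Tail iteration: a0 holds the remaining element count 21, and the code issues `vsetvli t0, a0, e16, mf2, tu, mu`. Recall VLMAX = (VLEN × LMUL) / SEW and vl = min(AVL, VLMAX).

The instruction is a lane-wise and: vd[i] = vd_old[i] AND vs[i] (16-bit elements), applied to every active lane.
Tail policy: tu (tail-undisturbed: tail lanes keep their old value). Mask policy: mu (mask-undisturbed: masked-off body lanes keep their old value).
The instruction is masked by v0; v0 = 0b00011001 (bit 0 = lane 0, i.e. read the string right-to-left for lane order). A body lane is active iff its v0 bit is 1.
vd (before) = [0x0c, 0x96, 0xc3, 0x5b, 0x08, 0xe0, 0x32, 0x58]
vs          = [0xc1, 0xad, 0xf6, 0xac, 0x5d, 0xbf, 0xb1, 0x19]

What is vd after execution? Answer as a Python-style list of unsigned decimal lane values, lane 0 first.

lanes per group: 256·1/2/16 = 8
AVL=21 > VLMAX=8, so vl = 8
lane  0: and(0x0c,0xc1) ⇒ 0x00
lane  1: mask-off/keep ⇒ 0x96
lane  2: mask-off/keep ⇒ 0xc3
lane  3: and(0x5b,0xac) ⇒ 0x08
lane  4: and(0x08,0x5d) ⇒ 0x08
lane  5: mask-off/keep ⇒ 0xe0
lane  6: mask-off/keep ⇒ 0x32
lane  7: mask-off/keep ⇒ 0x58

vd = [0, 150, 195, 8, 8, 224, 50, 88]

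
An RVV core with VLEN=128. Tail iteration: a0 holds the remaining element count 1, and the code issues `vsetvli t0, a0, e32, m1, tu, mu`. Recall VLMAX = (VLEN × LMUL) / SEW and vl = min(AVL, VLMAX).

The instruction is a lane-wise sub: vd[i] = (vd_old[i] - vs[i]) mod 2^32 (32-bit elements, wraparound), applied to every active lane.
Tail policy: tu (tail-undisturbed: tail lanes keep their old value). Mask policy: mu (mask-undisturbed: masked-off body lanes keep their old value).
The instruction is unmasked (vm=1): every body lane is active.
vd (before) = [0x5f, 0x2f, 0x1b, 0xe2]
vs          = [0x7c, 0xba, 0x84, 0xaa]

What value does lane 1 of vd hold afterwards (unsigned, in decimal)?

vd[1] = 47

VLMAX = (128 × 1) / 32 = 4 lanes
AVL=1 ≤ VLMAX=4, so vl = 1
[0] sub(0x5f,0x7c) = 0xffffffe3
[1] tail/keep = 0x2f
[2] tail/keep = 0x1b
[3] tail/keep = 0xe2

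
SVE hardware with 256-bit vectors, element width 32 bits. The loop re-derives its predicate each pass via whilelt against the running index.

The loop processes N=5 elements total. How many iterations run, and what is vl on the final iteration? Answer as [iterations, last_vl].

[iterations, last_vl] = [1, 5]

register lanes = 256/32 = 8
5 elements at 8/iter → 1 passes, remainder 5 on the last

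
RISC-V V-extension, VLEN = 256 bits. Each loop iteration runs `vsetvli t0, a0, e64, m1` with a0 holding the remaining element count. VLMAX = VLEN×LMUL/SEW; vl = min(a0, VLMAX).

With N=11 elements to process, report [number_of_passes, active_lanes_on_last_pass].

[iterations, last_vl] = [3, 3]

VLMAX = (256 × 1) / 64 = 4 lanes
N=11: ⌈11/4⌉ = 3 iters; last vl = 11 − 2×4 = 3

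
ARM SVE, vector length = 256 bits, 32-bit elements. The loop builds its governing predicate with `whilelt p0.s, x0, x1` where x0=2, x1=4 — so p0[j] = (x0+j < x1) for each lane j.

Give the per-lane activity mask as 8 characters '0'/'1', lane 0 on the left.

predicate = 11000000

lane count: 256 div 32 = 8
active while 2+j < 4, i.e. j ∈ [0,2) capped at 8 ⇒ 2
bits (lane 0 leftmost): 11000000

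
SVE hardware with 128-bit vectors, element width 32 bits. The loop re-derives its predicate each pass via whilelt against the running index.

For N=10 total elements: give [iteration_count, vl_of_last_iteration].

[iterations, last_vl] = [3, 2]

lane count: 128 div 32 = 4
N=10: ⌈10/4⌉ = 3 iters; last vl = 10 − 2×4 = 2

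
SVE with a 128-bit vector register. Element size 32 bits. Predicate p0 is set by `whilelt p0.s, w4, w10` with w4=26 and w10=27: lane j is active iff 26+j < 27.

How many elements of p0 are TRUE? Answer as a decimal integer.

vl = 1

register lanes = 128/32 = 4
whilelt: lane j active iff 26+j < 27 → j < 1 → 1 active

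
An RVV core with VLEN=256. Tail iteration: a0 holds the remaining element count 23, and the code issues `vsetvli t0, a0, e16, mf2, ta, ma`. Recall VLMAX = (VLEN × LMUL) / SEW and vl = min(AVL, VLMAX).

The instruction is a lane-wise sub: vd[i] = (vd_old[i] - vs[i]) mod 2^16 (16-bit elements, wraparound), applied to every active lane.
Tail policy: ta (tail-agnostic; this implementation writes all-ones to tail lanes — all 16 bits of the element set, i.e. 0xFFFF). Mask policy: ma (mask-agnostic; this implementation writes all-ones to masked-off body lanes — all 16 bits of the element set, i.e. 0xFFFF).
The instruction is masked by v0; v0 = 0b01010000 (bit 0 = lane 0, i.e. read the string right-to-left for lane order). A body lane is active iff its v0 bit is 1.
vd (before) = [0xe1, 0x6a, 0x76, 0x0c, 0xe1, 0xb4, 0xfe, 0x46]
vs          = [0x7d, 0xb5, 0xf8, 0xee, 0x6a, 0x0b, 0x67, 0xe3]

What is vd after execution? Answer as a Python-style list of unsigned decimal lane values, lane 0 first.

vd = [65535, 65535, 65535, 65535, 119, 65535, 151, 65535]

VLMAX = VLEN×LMUL/SEW = 256×1/2/16 = 8
vl = min(AVL, VLMAX) = min(23, 8) = 8
[0] mask-off/ones = 0xffff
[1] mask-off/ones = 0xffff
[2] mask-off/ones = 0xffff
[3] mask-off/ones = 0xffff
[4] sub(0xe1,0x6a) = 0x77
[5] mask-off/ones = 0xffff
[6] sub(0xfe,0x67) = 0x97
[7] mask-off/ones = 0xffff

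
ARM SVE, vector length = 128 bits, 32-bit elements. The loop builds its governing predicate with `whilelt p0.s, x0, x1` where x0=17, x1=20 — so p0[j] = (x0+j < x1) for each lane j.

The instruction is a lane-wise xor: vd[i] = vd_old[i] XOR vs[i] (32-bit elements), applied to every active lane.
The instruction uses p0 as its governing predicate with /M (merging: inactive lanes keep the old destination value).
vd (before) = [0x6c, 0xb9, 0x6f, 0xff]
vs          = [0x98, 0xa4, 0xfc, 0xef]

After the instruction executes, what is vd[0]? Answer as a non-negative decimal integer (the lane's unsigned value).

register lanes = 128/32 = 4
p0[j] = (17+j < 20); true for j=0..2 → 3 lanes set
lane  0: xor(0x6c,0x98) ⇒ 0xf4
lane  1: xor(0xb9,0xa4) ⇒ 0x1d
lane  2: xor(0x6f,0xfc) ⇒ 0x93
lane  3: tail/keep ⇒ 0xff

vd[0] = 244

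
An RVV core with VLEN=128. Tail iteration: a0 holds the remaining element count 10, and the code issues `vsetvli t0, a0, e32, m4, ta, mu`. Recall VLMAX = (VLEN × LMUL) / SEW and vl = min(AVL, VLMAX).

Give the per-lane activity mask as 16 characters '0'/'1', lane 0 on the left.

VLMAX = (128 × 4) / 32 = 16 lanes
vl = min(AVL, VLMAX) = min(10, 16) = 10
bits (lane 0 leftmost): 1111111111000000

predicate = 1111111111000000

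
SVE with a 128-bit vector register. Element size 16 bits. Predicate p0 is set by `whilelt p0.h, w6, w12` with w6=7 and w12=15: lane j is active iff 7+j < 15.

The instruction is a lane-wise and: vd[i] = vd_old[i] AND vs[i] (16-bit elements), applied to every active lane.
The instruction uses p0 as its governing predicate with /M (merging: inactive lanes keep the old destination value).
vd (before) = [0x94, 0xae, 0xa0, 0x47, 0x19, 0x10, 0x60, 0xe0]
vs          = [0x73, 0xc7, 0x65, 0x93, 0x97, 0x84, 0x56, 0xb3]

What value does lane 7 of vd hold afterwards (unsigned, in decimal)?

lane count: 128 div 16 = 8
whilelt: lane j active iff 7+j < 15 → j < 8 → 8 active
vd[0] and(0x94,0x73) -> 0x10
vd[1] and(0xae,0xc7) -> 0x86
vd[2] and(0xa0,0x65) -> 0x20
vd[3] and(0x47,0x93) -> 0x03
vd[4] and(0x19,0x97) -> 0x11
vd[5] and(0x10,0x84) -> 0x00
vd[6] and(0x60,0x56) -> 0x40
vd[7] and(0xe0,0xb3) -> 0xa0

vd[7] = 160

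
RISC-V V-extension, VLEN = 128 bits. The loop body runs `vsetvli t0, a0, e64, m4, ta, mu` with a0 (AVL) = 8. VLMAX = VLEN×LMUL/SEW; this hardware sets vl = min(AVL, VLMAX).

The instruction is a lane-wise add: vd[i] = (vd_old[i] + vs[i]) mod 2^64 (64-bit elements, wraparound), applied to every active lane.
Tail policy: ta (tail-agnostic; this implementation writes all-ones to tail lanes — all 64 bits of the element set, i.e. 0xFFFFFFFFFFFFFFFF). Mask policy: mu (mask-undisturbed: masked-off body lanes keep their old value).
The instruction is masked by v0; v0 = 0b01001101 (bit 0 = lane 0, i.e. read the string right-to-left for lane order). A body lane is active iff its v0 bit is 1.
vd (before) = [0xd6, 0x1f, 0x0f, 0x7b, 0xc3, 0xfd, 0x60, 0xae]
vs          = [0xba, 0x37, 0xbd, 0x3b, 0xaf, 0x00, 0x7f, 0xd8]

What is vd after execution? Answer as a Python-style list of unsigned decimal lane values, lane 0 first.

vd = [400, 31, 204, 182, 195, 253, 223, 174]

VLMAX = (128 × 4) / 64 = 8 lanes
vl = min(AVL, VLMAX) = min(8, 8) = 8
  i=0: add(0xd6,0xba) → 400
  i=1: mask-off/keep → 31
  i=2: add(0x0f,0xbd) → 204
  i=3: add(0x7b,0x3b) → 182
  i=4: mask-off/keep → 195
  i=5: mask-off/keep → 253
  i=6: add(0x60,0x7f) → 223
  i=7: mask-off/keep → 174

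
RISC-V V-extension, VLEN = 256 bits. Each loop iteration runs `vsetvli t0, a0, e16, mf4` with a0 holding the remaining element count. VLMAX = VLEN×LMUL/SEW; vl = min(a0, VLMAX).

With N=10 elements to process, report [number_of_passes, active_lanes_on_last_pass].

lanes per group: 256·1/4/16 = 4
iterations = ceil(10/4) = 3; final-pass vl = 2

[iterations, last_vl] = [3, 2]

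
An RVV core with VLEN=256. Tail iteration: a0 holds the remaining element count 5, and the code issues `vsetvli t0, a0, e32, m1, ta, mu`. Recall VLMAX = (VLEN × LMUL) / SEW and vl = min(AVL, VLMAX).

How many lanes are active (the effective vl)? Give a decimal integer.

VLMAX = VLEN×LMUL/SEW = 256×1/32 = 8
vl ← min(5, 8) = 5

vl = 5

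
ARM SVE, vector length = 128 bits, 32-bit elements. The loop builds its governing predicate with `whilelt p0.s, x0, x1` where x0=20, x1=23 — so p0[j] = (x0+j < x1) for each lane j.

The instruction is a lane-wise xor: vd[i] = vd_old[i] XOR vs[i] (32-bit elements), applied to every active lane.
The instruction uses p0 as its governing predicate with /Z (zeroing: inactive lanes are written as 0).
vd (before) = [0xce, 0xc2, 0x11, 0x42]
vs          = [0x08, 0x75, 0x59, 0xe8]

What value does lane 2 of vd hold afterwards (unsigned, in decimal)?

vd[2] = 72

lane count: 128 div 32 = 4
active while 20+j < 23, i.e. j ∈ [0,3) capped at 4 ⇒ 3
  i=0: xor(0xce,0x08) → 198
  i=1: xor(0xc2,0x75) → 183
  i=2: xor(0x11,0x59) → 72
  i=3: tail/zero → 0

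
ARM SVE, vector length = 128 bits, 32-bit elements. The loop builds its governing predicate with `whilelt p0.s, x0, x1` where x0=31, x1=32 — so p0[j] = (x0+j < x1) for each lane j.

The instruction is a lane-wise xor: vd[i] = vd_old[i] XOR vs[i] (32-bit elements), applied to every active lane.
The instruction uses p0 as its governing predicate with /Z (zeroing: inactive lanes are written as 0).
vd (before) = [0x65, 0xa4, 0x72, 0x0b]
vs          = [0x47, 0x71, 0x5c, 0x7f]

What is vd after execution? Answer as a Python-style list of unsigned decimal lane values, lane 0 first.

register lanes = 128/32 = 4
p0[j] = (31+j < 32); true for j=0..0 → 1 lanes set
vd[0] xor(0x65,0x47) -> 0x22
vd[1] tail/zero -> 0x00
vd[2] tail/zero -> 0x00
vd[3] tail/zero -> 0x00

vd = [34, 0, 0, 0]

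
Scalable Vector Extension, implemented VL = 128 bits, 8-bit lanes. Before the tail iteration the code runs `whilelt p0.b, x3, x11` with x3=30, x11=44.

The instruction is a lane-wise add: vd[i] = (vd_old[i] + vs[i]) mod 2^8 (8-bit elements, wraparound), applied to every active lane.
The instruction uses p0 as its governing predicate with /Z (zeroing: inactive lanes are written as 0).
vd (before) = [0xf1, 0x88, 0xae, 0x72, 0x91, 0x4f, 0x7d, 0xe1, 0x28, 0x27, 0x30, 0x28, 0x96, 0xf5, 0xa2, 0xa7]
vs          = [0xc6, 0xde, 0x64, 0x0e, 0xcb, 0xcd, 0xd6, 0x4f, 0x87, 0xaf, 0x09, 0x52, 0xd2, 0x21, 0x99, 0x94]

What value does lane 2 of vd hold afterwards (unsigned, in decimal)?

vd[2] = 18

register lanes = 128/8 = 16
active while 30+j < 44, i.e. j ∈ [0,14) capped at 16 ⇒ 14
  i=0: add(0xf1,0xc6) → 183
  i=1: add(0x88,0xde) → 102
  i=2: add(0xae,0x64) → 18
  i=3: add(0x72,0x0e) → 128
  i=4: add(0x91,0xcb) → 92
  i=5: add(0x4f,0xcd) → 28
  i=6: add(0x7d,0xd6) → 83
  i=7: add(0xe1,0x4f) → 48
  i=8: add(0x28,0x87) → 175
  i=9: add(0x27,0xaf) → 214
  i=10: add(0x30,0x09) → 57
  i=11: add(0x28,0x52) → 122
  i=12: add(0x96,0xd2) → 104
  i=13: add(0xf5,0x21) → 22
  i=14: tail/zero → 0
  i=15: tail/zero → 0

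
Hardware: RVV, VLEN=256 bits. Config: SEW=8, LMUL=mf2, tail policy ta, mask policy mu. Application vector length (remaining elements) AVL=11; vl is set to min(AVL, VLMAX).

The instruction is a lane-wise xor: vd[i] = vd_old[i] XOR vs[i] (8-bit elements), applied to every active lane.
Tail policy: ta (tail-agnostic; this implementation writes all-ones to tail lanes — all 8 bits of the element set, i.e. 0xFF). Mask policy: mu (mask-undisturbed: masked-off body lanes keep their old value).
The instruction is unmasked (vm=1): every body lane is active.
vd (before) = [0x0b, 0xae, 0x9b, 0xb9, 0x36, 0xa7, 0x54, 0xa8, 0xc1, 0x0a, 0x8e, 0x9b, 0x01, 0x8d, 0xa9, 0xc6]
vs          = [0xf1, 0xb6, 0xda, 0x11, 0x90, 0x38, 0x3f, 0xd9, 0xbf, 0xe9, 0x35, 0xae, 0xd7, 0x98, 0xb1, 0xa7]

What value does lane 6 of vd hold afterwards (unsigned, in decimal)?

vd[6] = 107

VLMAX = VLEN×LMUL/SEW = 256×1/2/8 = 16
vl ← min(11, 16) = 11
[0] xor(0x0b,0xf1) = 0xfa
[1] xor(0xae,0xb6) = 0x18
[2] xor(0x9b,0xda) = 0x41
[3] xor(0xb9,0x11) = 0xa8
[4] xor(0x36,0x90) = 0xa6
[5] xor(0xa7,0x38) = 0x9f
[6] xor(0x54,0x3f) = 0x6b
[7] xor(0xa8,0xd9) = 0x71
[8] xor(0xc1,0xbf) = 0x7e
[9] xor(0x0a,0xe9) = 0xe3
[10] xor(0x8e,0x35) = 0xbb
[11] tail/ones = 0xff
[12] tail/ones = 0xff
[13] tail/ones = 0xff
[14] tail/ones = 0xff
[15] tail/ones = 0xff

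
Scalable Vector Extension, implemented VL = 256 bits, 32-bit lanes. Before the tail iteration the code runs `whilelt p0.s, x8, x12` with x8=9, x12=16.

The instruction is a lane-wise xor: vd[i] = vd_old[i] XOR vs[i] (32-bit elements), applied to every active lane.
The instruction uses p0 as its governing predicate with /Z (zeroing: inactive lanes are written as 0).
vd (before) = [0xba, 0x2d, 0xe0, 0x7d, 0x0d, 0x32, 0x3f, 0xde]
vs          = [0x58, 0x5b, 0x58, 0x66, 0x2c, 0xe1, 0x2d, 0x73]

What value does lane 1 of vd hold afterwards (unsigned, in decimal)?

vd[1] = 118

register lanes = 256/32 = 8
p0[j] = (9+j < 16); true for j=0..6 → 7 lanes set
vd[0] xor(0xba,0x58) -> 0xe2
vd[1] xor(0x2d,0x5b) -> 0x76
vd[2] xor(0xe0,0x58) -> 0xb8
vd[3] xor(0x7d,0x66) -> 0x1b
vd[4] xor(0x0d,0x2c) -> 0x21
vd[5] xor(0x32,0xe1) -> 0xd3
vd[6] xor(0x3f,0x2d) -> 0x12
vd[7] tail/zero -> 0x00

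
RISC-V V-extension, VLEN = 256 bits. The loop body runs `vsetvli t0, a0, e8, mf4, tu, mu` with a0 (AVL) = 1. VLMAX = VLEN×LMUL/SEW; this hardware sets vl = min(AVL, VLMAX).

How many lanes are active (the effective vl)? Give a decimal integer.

vl = 1

lanes per group: 256·1/4/8 = 8
vl = min(AVL, VLMAX) = min(1, 8) = 1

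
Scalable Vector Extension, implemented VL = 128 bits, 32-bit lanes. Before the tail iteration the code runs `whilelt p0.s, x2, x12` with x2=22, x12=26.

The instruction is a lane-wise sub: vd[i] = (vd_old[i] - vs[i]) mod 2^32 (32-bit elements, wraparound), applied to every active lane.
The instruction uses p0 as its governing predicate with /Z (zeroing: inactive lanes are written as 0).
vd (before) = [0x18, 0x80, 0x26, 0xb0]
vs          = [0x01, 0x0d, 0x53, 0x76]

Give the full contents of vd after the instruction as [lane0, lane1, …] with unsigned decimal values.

vd = [23, 115, 4294967251, 58]

128-bit reg / 32-bit elem → 4 lanes
whilelt: lane j active iff 22+j < 26 → j < 4 → 4 active
  i=0: sub(0x18,0x01) → 23
  i=1: sub(0x80,0x0d) → 115
  i=2: sub(0x26,0x53) → 4294967251
  i=3: sub(0xb0,0x76) → 58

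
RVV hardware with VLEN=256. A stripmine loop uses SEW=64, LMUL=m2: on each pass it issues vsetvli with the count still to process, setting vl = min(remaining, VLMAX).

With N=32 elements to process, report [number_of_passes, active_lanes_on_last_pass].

lanes per group: 256·2/64 = 8
iterations = ceil(32/8) = 4; final-pass vl = 8

[iterations, last_vl] = [4, 8]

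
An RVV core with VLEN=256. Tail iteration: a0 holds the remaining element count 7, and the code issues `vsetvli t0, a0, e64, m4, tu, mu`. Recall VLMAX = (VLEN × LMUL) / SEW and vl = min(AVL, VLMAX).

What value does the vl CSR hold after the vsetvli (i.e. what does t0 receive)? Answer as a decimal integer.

VLMAX = (256 × 4) / 64 = 16 lanes
vl = min(AVL, VLMAX) = min(7, 16) = 7

vl = 7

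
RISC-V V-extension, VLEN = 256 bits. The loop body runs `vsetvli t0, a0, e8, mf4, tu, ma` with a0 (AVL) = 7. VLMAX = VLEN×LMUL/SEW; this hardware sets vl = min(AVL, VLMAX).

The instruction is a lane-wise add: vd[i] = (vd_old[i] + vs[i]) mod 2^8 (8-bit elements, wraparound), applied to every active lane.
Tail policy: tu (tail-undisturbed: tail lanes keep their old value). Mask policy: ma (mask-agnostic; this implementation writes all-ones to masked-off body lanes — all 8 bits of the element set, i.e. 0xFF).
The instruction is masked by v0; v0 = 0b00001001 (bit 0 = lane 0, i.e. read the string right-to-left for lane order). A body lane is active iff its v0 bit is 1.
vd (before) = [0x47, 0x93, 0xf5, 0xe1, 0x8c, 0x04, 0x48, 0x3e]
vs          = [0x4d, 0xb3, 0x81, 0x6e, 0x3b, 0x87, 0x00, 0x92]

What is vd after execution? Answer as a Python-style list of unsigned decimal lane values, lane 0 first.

vd = [148, 255, 255, 79, 255, 255, 255, 62]

VLMAX = (256 × 1/4) / 8 = 8 lanes
vl = min(AVL, VLMAX) = min(7, 8) = 7
vd[0] add(0x47,0x4d) -> 0x94
vd[1] mask-off/ones -> 0xff
vd[2] mask-off/ones -> 0xff
vd[3] add(0xe1,0x6e) -> 0x4f
vd[4] mask-off/ones -> 0xff
vd[5] mask-off/ones -> 0xff
vd[6] mask-off/ones -> 0xff
vd[7] tail/keep -> 0x3e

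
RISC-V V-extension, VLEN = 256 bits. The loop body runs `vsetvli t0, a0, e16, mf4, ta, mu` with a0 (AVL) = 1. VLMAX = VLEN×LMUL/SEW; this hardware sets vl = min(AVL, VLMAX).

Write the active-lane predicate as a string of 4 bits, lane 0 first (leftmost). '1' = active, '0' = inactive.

lanes per group: 256·1/4/16 = 4
vl = min(AVL, VLMAX) = min(1, 4) = 1
bits (lane 0 leftmost): 1000

predicate = 1000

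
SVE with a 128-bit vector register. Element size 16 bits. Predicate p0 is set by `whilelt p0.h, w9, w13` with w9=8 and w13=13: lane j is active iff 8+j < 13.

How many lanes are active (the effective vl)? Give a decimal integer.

lane count: 128 div 16 = 8
p0[j] = (8+j < 13); true for j=0..4 → 5 lanes set

vl = 5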